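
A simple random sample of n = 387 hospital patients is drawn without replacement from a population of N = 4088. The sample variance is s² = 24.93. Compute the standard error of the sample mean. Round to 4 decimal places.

Under SRS without replacement, Var(ȳ) = (1 − f)·s²/n with f = n/N = 387/4088 = 0.09466732.
Var(ȳ) = (1 − 0.09466732)·24.93/387 = 0.90533268·0.064418605 = 0.058320268.
SE(ȳ) = √(0.058320268) = 0.2415.

0.2415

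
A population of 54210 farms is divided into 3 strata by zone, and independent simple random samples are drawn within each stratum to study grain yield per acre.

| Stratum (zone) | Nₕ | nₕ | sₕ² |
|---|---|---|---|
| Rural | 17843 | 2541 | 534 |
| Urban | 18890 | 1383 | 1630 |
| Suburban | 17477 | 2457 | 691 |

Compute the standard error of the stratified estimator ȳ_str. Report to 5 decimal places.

Var(ȳ_str) = Σₕ Wₕ²(1 − fₕ)sₕ²/nₕ with Wₕ = Nₕ/N, N = 54210.
Rural: Wₕ = 0.32914591; term = 0.32914591²·(1 − 0.14240879)·534/2541 = 0.019525126.
Urban: Wₕ = 0.34845969; term = 0.34845969²·(1 − 0.07321334)·1630/1383 = 0.1326326.
Suburban: Wₕ = 0.32239439; term = 0.32239439²·(1 − 0.14058477)·691/2457 = 0.025121808.
Sum = 0.17727953.
SE = √(0.17727953) = 0.42105.

0.42105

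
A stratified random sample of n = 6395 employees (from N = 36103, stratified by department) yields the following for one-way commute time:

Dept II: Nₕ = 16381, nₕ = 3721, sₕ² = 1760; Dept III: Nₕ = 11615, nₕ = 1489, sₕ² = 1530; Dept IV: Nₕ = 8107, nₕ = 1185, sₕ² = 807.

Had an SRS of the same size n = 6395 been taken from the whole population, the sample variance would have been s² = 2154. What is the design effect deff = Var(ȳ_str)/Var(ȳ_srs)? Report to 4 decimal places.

0.7118

Var(ȳ_str) = Σ Wₕ²(1−fₕ)sₕ²/nₕ with Wₕ = Nₕ/36103:
  Dept II: (16381/36103)²·(1−3721/16381)·1760/3721 = 0.075255896
  Dept III: (11615/36103)²·(1−1489/11615)·1530/1489 = 0.09271869
  Dept IV: (8107/36103)²·(1−1185/8107)·807/1185 = 0.029319757
  → Var(ȳ_str) = 0.19729434.
Var(ȳ_srs) = (1 − 6395/36103)·2154/6395 = 0.27716301.
deff = 0.19729434 / 0.27716301 = 0.7118.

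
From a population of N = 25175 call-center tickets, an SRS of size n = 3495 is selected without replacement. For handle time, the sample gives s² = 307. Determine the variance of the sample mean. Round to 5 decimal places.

0.07565

Under SRS without replacement, Var(ȳ) = (1 − f)·s²/n with f = n/N = 3495/25175 = 0.13882820.
Var(ȳ) = (1 − 0.13882820)·307/3495 = 0.86117180·0.087839771 = 0.075645134.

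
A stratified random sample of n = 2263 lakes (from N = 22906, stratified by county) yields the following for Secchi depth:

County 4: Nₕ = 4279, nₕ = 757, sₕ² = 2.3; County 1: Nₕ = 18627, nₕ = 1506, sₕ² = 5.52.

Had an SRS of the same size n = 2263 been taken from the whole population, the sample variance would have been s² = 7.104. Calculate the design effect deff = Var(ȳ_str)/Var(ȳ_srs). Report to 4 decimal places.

Var(ȳ_str) = Σ Wₕ²(1−fₕ)sₕ²/nₕ with Wₕ = Nₕ/22906:
  County 4: (4279/22906)²·(1−757/4279)·2.3/757 = 8.7270021 × 10^-5
  County 1: (18627/22906)²·(1−1506/18627)·5.52/1506 = 0.0022278587
  → Var(ȳ_str) = 0.0023151287.
Var(ȳ_srs) = (1 − 2263/22906)·7.104/2263 = 0.0028290587.
deff = 0.0023151287 / 0.0028290587 = 0.8183.

0.8183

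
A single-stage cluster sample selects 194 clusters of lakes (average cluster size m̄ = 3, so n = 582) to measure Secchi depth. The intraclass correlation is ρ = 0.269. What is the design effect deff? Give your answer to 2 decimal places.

deff = 1 + (3 − 1)·0.269 = 1 + 0.538 = 1.538.

1.54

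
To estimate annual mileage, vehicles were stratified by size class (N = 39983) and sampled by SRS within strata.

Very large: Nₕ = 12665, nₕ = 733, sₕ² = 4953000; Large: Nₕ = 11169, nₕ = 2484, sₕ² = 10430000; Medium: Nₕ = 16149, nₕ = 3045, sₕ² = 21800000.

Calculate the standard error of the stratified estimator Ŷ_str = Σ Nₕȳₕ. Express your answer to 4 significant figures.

1.716 × 10^6

Var(Ŷ_str) = Σₕ Nₕ²(1 − fₕ)sₕ²/nₕ.
Very large: 12665²·(1 − 733/12665)·4953000/733 = 1.0211341 × 10^12.
Large: 11169²·(1 − 2484/11169)·10430000/2484 = 4.0730227 × 10^11.
Medium: 16149²·(1 − 3045/16149)·21800000/3045 = 1.5150212 × 10^12.
Sum = 2.9434576 × 10^12.
SE = √(2.9434576 × 10^12) = 1.716 × 10^6.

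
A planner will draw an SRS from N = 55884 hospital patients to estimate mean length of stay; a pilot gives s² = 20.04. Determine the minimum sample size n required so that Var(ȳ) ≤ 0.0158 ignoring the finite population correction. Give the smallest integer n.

Without fpc, n₀ = s²/D = 20.04/0.0158 = 1268.3544.
Rounding up, n = 1269.

1269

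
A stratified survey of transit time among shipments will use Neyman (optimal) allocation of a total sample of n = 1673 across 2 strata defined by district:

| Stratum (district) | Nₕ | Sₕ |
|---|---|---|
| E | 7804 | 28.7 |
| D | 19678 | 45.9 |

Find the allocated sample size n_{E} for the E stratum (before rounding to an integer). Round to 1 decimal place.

Neyman allocation: nₕ = n·NₕSₕ / Σⱼ NⱼSⱼ.
Σ NⱼSⱼ = 7804·28.7 + 19678·45.9 = 1.127195 × 10^6.
n_{E} = 1673·7804·28.7 / (1.127195 × 10^6) = 332.4.

332.4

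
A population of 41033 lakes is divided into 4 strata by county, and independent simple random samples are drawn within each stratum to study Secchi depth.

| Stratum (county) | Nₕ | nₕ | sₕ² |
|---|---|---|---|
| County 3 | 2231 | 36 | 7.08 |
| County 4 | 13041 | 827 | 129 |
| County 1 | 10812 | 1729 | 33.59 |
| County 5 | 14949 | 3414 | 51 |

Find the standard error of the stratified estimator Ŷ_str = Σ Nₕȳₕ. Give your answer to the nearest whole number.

5504

Var(Ŷ_str) = Σₕ Nₕ²(1 − fₕ)sₕ²/nₕ.
County 3: 2231²·(1 − 36/2231)·7.08/36 = 963085.52.
County 4: 13041²·(1 − 827/13041)·129/827 = 2.4845802 × 10^7.
County 1: 10812²·(1 − 1729/10812)·33.59/1729 = 1.907877 × 10^6.
County 5: 14949²·(1 − 3414/14949)·51/3414 = 2.5759439 × 10^6.
Sum = 3.0292708 × 10^7.
SE = √(3.0292708 × 10^7) = 5504.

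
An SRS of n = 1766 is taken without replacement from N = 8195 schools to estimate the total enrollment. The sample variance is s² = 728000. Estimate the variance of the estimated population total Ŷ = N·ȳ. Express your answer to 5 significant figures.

Var(Ŷ) = N²·Var(ȳ) = N²·(1 − n/N)·s²/n.
f = 1766/8195 = 0.21549725; Var(ȳ) = 0.78450275·728000/1766 = 323.39638.
Var(Ŷ) = 8195² · 323.39638 = 2.1718662 × 10^10.

2.1719 × 10^10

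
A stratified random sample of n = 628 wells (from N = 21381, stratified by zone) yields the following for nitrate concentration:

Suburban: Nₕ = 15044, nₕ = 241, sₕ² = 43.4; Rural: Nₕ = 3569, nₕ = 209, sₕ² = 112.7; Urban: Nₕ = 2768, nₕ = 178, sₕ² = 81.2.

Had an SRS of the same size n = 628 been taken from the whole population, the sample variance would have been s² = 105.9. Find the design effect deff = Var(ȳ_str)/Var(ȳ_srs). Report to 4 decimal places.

Var(ȳ_str) = Σ Wₕ²(1−fₕ)sₕ²/nₕ with Wₕ = Nₕ/21381:
  Suburban: (15044/21381)²·(1−241/15044)·43.4/241 = 0.087726282
  Rural: (3569/21381)²·(1−209/3569)·112.7/209 = 0.014145146
  Urban: (2768/21381)²·(1−178/2768)·81.2/178 = 0.0071539492
  → Var(ȳ_str) = 0.10902538.
Var(ȳ_srs) = (1 − 628/21381)·105.9/628 = 0.16367758.
deff = 0.10902538 / 0.16367758 = 0.6661.

0.6661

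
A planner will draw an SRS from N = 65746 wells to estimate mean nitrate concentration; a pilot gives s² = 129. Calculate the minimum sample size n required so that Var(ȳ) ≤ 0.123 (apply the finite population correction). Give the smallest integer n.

1033

Without fpc, n₀ = s²/D = 129/0.123 = 1048.7805.
With fpc, (1 − n/N)·s²/n ≤ D requires n ≥ n₀/(1 + n₀/N) = 1048.7805/(1 + 1048.7805/65746) = 1032.3130.
Rounding up, n = 1033.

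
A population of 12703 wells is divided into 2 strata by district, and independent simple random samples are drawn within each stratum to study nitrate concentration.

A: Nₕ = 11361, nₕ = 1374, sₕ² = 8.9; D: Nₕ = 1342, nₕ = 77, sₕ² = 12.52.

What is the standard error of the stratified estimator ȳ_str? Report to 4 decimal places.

Var(ȳ_str) = Σₕ Wₕ²(1 − fₕ)sₕ²/nₕ with Wₕ = Nₕ/N, N = 12703.
A: Wₕ = 0.89435566; term = 0.89435566²·(1 − 0.12094006)·8.9/1374 = 0.0045545166.
D: Wₕ = 0.10564434; term = 0.10564434²·(1 − 0.05737705)·12.52/77 = 0.0017105826.
Sum = 0.0062650992.
SE = √(0.0062650992) = 0.0792.

0.0792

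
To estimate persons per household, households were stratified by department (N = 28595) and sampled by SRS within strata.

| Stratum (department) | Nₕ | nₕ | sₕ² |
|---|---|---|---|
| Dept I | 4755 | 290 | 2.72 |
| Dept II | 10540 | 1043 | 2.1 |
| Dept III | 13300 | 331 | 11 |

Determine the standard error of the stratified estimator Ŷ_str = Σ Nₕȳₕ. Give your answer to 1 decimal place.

2476.5

Var(Ŷ_str) = Σₕ Nₕ²(1 − fₕ)sₕ²/nₕ.
Dept I: 4755²·(1 − 290/4755)·2.72/290 = 199132.84.
Dept II: 10540²·(1 − 1043/10540)·2.1/1043 = 201540.36.
Dept III: 13300²·(1 − 331/13300)·11/331 = 5.7322196 × 10^6.
Sum = 6.1328928 × 10^6.
SE = √(6.1328928 × 10^6) = 2476.5.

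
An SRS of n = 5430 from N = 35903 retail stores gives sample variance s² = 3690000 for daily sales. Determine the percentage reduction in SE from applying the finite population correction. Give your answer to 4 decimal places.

f = n/N = 5430/35903 = 0.15124084.
SE_no-fpc = √(s²/n) = 26.068333; SE_fpc = √((1−f)s²/n) = 24.016267.
Ratio = √(1−f) = 0.92128126. Reduction = 100·(1 − 0.92128126) = 7.8719%.

7.8719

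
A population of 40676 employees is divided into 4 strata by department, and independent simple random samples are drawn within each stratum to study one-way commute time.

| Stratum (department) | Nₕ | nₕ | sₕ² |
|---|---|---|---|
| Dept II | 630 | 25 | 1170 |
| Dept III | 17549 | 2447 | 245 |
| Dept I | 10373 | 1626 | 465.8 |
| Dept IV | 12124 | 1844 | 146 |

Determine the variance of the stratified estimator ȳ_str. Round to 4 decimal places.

0.0485

Var(ȳ_str) = Σₕ Wₕ²(1 − fₕ)sₕ²/nₕ with Wₕ = Nₕ/N, N = 40676.
Dept II: Wₕ = 0.01548825; term = 0.01548825²·(1 − 0.03968254)·1170/25 = 0.010781155.
Dept III: Wₕ = 0.43143377; term = 0.43143377²·(1 − 0.13943814)·245/2447 = 0.016037714.
Dept I: Wₕ = 0.25501524; term = 0.25501524²·(1 − 0.15675311)·465.8/1626 = 0.01570963.
Dept IV: Wₕ = 0.29806274; term = 0.29806274²·(1 − 0.15209502)·146/1844 = 0.0059642317.
Sum = 0.048492731.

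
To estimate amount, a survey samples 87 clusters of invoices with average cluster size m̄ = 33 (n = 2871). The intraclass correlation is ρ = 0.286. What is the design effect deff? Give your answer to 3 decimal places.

deff = 1 + (33 − 1)·0.286 = 1 + 9.152 = 10.152.

10.152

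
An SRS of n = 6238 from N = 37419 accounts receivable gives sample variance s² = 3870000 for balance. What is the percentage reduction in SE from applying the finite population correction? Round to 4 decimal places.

f = n/N = 6238/37419 = 0.16670675.
SE_no-fpc = √(s²/n) = 24.907652; SE_fpc = √((1−f)s²/n) = 22.736925.
Ratio = √(1−f) = 0.91284897. Reduction = 100·(1 − 0.91284897) = 8.7151%.

8.7151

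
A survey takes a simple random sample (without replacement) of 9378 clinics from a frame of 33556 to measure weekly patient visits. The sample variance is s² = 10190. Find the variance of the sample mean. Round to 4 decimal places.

0.7829

Under SRS without replacement, Var(ȳ) = (1 − f)·s²/n with f = n/N = 9378/33556 = 0.27947312.
Var(ȳ) = (1 − 0.27947312)·10190/9378 = 0.72052688·1.0865856 = 0.78291415.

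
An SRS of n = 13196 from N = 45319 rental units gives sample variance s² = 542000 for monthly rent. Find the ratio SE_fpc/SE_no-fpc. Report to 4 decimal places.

0.8419

f = n/N = 13196/45319 = 0.29118030.
SE_no-fpc = √(s²/n) = 6.4088261; SE_fpc = √((1−f)s²/n) = 5.3956824.
Ratio = √(1−f) = 0.84191431.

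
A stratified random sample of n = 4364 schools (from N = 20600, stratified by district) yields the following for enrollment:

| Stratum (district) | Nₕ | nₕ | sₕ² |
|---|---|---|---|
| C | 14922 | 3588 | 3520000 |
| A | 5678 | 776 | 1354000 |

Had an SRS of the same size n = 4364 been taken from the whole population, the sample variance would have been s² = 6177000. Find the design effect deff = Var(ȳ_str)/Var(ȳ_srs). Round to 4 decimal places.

0.4531

Var(ȳ_str) = Σ Wₕ²(1−fₕ)sₕ²/nₕ with Wₕ = Nₕ/20600:
  C: (14922/20600)²·(1−3588/14922)·3520000/3588 = 390.99034
  A: (5678/20600)²·(1−776/5678)·1354000/776 = 114.44352
  → Var(ȳ_str) = 505.43386.
Var(ȳ_srs) = (1 − 4364/20600)·6177000/4364 = 1115.5902.
deff = 505.43386 / 1115.5902 = 0.4531.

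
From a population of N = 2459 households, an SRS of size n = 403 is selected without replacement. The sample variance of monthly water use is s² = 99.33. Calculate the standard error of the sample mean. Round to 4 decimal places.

Under SRS without replacement, Var(ȳ) = (1 − f)·s²/n with f = n/N = 403/2459 = 0.16388776.
Var(ȳ) = (1 − 0.16388776)·99.33/403 = 0.83611224·0.24647643 = 0.20608196.
SE(ȳ) = √(0.20608196) = 0.4540.

0.4540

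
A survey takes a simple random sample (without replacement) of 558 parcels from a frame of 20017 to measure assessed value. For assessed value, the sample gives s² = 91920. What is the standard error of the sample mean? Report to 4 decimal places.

Under SRS without replacement, Var(ȳ) = (1 − f)·s²/n with f = n/N = 558/20017 = 0.02787631.
Var(ȳ) = (1 − 0.02787631)·91920/558 = 0.97212369·164.73118 = 160.13909.
SE(ȳ) = √(160.13909) = 12.6546.

12.6546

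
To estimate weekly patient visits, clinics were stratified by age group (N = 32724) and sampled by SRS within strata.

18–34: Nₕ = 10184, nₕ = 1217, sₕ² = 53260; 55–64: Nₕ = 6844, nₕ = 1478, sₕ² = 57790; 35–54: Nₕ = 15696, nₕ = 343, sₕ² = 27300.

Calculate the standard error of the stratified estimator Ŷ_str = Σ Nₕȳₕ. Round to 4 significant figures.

Var(Ŷ_str) = Σₕ Nₕ²(1 − fₕ)sₕ²/nₕ.
18–34: 10184²·(1 − 1217/10184)·53260/1217 = 3.9964662 × 10^9.
55–64: 6844²·(1 − 1478/6844)·57790/1478 = 1.4359487 × 10^9.
35–54: 15696²·(1 − 343/15696)·27300/343 = 1.9180096 × 10^10.
Sum = 2.4612511 × 10^10.
SE = √(2.4612511 × 10^10) = 156900.

156900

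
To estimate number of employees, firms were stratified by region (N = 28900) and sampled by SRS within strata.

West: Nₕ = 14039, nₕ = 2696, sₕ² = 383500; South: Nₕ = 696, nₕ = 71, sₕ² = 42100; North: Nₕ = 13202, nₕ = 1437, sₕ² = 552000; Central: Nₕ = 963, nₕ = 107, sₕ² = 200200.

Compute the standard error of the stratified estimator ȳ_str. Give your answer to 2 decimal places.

10.04

Var(ȳ_str) = Σₕ Wₕ²(1 − fₕ)sₕ²/nₕ with Wₕ = Nₕ/N, N = 28900.
West: Wₕ = 0.48577855; term = 0.48577855²·(1 − 0.19203647)·383500/2696 = 27.121512.
South: Wₕ = 0.02408304; term = 0.02408304²·(1 − 0.10201149)·42100/71 = 0.30882846.
North: Wₕ = 0.45681661; term = 0.45681661²·(1 − 0.10884714)·552000/1437 = 71.43619.
Central: Wₕ = 0.03332180; term = 0.03332180²·(1 − 0.11111111)·200200/107 = 1.8466503.
Sum = 100.71318.
SE = √(100.71318) = 10.04.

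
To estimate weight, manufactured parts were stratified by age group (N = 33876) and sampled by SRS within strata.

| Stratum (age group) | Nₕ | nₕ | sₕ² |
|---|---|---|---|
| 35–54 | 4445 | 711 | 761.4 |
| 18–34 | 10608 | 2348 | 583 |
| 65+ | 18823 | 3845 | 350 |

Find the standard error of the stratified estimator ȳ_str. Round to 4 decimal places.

Var(ȳ_str) = Σₕ Wₕ²(1 − fₕ)sₕ²/nₕ with Wₕ = Nₕ/N, N = 33876.
35–54: Wₕ = 0.13121384; term = 0.13121384²·(1 − 0.15995501)·761.4/711 = 0.015488348.
18–34: Wₕ = 0.31314205; term = 0.31314205²·(1 − 0.22134238)·583/2348 = 0.018958317.
65+: Wₕ = 0.55564411; term = 0.55564411²·(1 − 0.20427137)·350/3845 = 0.022363003.
Sum = 0.056809668.
SE = √(0.056809668) = 0.2383.

0.2383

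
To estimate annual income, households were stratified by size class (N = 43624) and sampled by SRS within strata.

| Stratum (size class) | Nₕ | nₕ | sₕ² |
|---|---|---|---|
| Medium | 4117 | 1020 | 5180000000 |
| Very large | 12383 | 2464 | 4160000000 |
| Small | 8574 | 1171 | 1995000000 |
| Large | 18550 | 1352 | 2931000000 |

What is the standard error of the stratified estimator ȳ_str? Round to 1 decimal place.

750.5

Var(ȳ_str) = Σₕ Wₕ²(1 − fₕ)sₕ²/nₕ with Wₕ = Nₕ/N, N = 43624.
Medium: Wₕ = 0.09437466; term = 0.09437466²·(1 − 0.24775322)·5180000000/1020 = 34025.2.
Very large: Wₕ = 0.28385751; term = 0.28385751²·(1 − 0.19898248)·4160000000/2464 = 108967.11.
Small: Wₕ = 0.19654319; term = 0.19654319²·(1 − 0.13657569)·1995000000/1171 = 56823.275.
Large: Wₕ = 0.42522465; term = 0.42522465²·(1 − 0.07288410)·2931000000/1352 = 363421.
Sum = 563236.59.
SE = √(563236.59) = 750.5.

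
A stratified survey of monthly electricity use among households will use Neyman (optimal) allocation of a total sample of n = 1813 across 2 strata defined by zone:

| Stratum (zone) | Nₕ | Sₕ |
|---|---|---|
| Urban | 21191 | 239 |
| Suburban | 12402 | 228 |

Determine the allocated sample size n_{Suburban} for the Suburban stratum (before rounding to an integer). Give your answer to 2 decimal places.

649.56

Neyman allocation: nₕ = n·NₕSₕ / Σⱼ NⱼSⱼ.
Σ NⱼSⱼ = 21191·239 + 12402·228 = 7.892305 × 10^6.
n_{Suburban} = 1813·12402·228 / (7.892305 × 10^6) = 649.56.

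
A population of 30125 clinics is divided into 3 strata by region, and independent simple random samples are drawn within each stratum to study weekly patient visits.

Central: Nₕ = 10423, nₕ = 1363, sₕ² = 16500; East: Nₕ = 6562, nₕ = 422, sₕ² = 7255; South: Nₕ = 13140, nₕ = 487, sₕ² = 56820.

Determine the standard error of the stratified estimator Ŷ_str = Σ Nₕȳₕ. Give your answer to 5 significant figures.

Var(Ŷ_str) = Σₕ Nₕ²(1 − fₕ)sₕ²/nₕ.
Central: 10423²·(1 − 1363/10423)·16500/1363 = 1.1431653 × 10^9.
East: 6562²·(1 − 422/6562)·7255/422 = 6.9267508 × 10^8.
South: 13140²·(1 − 487/13140)·56820/487 = 1.9398187 × 10^10.
Sum = 2.1234027 × 10^10.
SE = √(2.1234027 × 10^10) = 145720.

145720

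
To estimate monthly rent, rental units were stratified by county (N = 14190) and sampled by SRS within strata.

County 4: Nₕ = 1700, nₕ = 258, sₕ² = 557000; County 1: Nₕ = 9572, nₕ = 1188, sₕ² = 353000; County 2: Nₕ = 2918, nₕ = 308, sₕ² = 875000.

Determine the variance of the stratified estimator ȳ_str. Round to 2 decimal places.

Var(ȳ_str) = Σₕ Wₕ²(1 − fₕ)sₕ²/nₕ with Wₕ = Nₕ/N, N = 14190.
County 4: Wₕ = 0.11980268; term = 0.11980268²·(1 − 0.15176471)·557000/258 = 26.283602.
County 1: Wₕ = 0.67455955; term = 0.67455955²·(1 − 0.12411199)·353000/1188 = 118.4261.
County 2: Wₕ = 0.20563777; term = 0.20563777²·(1 − 0.10555175)·875000/308 = 107.45295.
Sum = 252.16265.

252.16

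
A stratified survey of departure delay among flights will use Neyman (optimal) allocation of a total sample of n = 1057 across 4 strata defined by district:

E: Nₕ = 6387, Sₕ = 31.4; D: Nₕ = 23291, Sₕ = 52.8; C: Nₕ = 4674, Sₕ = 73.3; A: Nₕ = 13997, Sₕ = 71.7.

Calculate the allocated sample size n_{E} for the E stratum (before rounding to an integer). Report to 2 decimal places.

Neyman allocation: nₕ = n·NₕSₕ / Σⱼ NⱼSⱼ.
Σ NⱼSⱼ = 6387·31.4 + 23291·52.8 + 4674·73.3 + 13997·71.7 = 2.7765057 × 10^6.
n_{E} = 1057·6387·31.4 / (2.7765057 × 10^6) = 76.35.

76.35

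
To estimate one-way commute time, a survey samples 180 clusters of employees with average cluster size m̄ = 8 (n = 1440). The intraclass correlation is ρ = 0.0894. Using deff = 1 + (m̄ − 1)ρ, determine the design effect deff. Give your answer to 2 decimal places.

deff = 1 + (8 − 1)·0.0894 = 1 + 0.6258 = 1.6258.

1.63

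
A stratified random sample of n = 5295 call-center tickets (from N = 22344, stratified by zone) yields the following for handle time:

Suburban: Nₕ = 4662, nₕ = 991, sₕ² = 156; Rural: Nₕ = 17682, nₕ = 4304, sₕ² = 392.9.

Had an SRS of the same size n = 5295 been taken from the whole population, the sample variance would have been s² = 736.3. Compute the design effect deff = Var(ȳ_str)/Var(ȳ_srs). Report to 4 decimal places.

0.4585

Var(ȳ_str) = Σ Wₕ²(1−fₕ)sₕ²/nₕ with Wₕ = Nₕ/22344:
  Suburban: (4662/22344)²·(1−991/4662)·156/991 = 0.0053961716
  Rural: (17682/22344)²·(1−4304/17682)·392.9/4304 = 0.043252429
  → Var(ȳ_str) = 0.048648601.
Var(ȳ_srs) = (1 − 5295/22344)·736.3/5295 = 0.10610279.
deff = 0.048648601 / 0.10610279 = 0.4585.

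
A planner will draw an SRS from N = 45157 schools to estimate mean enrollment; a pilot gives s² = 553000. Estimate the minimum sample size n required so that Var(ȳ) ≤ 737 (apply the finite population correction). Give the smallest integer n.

Without fpc, n₀ = s²/D = 553000/737 = 750.3392.
With fpc, (1 − n/N)·s²/n ≤ D requires n ≥ n₀/(1 + n₀/N) = 750.3392/(1 + 750.3392/45157) = 738.0752.
Rounding up, n = 739.

739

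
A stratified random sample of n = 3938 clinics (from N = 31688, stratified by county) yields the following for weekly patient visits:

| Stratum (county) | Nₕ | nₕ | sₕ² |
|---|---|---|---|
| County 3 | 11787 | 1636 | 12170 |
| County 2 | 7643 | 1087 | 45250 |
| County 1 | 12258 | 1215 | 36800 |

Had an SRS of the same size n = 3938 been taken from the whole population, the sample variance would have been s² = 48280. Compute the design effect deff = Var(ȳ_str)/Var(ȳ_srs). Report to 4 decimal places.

0.6563

Var(ȳ_str) = Σ Wₕ²(1−fₕ)sₕ²/nₕ with Wₕ = Nₕ/31688:
  County 3: (11787/31688)²·(1−1636/11787)·12170/1636 = 0.88639997
  County 2: (7643/31688)²·(1−1087/7643)·45250/1087 = 2.0773142
  County 1: (12258/31688)²·(1−1215/12258)·36800/1215 = 4.0830864
  → Var(ȳ_str) = 7.0468006.
Var(ȳ_srs) = (1 − 3938/31688)·48280/3938 = 10.736425.
deff = 7.0468006 / 10.736425 = 0.6563.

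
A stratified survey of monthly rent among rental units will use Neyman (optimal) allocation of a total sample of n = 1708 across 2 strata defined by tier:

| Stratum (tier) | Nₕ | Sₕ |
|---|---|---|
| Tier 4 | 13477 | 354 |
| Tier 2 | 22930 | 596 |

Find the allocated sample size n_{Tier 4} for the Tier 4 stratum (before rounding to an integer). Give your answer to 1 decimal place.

Neyman allocation: nₕ = n·NₕSₕ / Σⱼ NⱼSⱼ.
Σ NⱼSⱼ = 13477·354 + 22930·596 = 1.8437138 × 10^7.
n_{Tier 4} = 1708·13477·354 / (1.8437138 × 10^7) = 442.0.

442.0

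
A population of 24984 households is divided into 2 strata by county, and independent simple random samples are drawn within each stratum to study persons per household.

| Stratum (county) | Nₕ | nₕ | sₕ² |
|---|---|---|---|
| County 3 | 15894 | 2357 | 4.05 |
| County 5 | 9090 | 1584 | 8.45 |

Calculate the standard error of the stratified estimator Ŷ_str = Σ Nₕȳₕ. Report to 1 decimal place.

856.6

Var(Ŷ_str) = Σₕ Nₕ²(1 − fₕ)sₕ²/nₕ.
County 3: 15894²·(1 − 2357/15894)·4.05/2357 = 369701.39.
County 5: 9090²·(1 − 1584/9090)·8.45/1584 = 363977.03.
Sum = 733678.42.
SE = √(733678.42) = 856.6.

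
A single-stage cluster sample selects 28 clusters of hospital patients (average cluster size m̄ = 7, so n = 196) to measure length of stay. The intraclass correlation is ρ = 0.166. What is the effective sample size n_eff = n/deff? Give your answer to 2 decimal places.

98.20

deff = 1 + (7 − 1)·0.166 = 1 + 0.996 = 1.996.
n_eff = 196 / 1.996 = 98.20.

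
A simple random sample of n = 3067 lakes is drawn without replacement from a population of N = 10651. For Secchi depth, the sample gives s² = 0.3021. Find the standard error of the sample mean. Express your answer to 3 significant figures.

0.00837

Under SRS without replacement, Var(ȳ) = (1 − f)·s²/n with f = n/N = 3067/10651 = 0.28795418.
Var(ȳ) = (1 − 0.28795418)·0.3021/3067 = 0.71204582·9.8500163 × 10^-5 = 7.0136629 × 10^-5.
SE(ȳ) = √(7.0136629 × 10^-5) = 0.00837.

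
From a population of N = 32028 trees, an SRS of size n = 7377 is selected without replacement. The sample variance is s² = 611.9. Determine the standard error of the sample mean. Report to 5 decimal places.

Under SRS without replacement, Var(ȳ) = (1 − f)·s²/n with f = n/N = 7377/32028 = 0.23032971.
Var(ȳ) = (1 − 0.23032971)·611.9/7377 = 0.76967029·0.082946997 = 0.063841839.
SE(ȳ) = √(0.063841839) = 0.25267.

0.25267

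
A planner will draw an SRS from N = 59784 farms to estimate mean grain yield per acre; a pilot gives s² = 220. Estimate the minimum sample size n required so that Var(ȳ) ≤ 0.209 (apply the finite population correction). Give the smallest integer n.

Without fpc, n₀ = s²/D = 220/0.209 = 1052.6316.
With fpc, (1 − n/N)·s²/n ≤ D requires n ≥ n₀/(1 + n₀/N) = 1052.6316/(1 + 1052.6316/59784) = 1034.4183.
Rounding up, n = 1035.

1035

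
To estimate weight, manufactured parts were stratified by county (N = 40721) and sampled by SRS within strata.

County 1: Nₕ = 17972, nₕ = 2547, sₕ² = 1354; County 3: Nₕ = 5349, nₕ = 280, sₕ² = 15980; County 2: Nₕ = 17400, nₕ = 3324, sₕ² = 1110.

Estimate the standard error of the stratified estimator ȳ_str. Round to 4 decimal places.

Var(ȳ_str) = Σₕ Wₕ²(1 − fₕ)sₕ²/nₕ with Wₕ = Nₕ/N, N = 40721.
County 1: Wₕ = 0.44134476; term = 0.44134476²·(1 − 0.14172045)·1354/2547 = 0.08887394.
County 3: Wₕ = 0.13135728; term = 0.13135728²·(1 − 0.05234623)·15980/280 = 0.93320437.
County 2: Wₕ = 0.42729795; term = 0.42729795²·(1 − 0.19103448)·1110/3324 = 0.049323468.
Sum = 1.0714018.
SE = √(1.0714018) = 1.0351.

1.0351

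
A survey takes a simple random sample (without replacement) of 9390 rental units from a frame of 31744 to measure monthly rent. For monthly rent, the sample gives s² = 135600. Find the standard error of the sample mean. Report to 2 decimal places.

Under SRS without replacement, Var(ȳ) = (1 − f)·s²/n with f = n/N = 9390/31744 = 0.29580393.
Var(ȳ) = (1 − 0.29580393)·135600/9390 = 0.70419607·14.440895 = 10.169221.
SE(ȳ) = √(10.169221) = 3.19.

3.19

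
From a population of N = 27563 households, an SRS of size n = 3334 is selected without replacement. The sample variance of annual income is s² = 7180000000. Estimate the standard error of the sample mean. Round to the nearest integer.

1376

Under SRS without replacement, Var(ȳ) = (1 − f)·s²/n with f = n/N = 3334/27563 = 0.12095926.
Var(ȳ) = (1 − 0.12095926)·7180000000/3334 = 0.87904074·2.1535693 × 10^6 = 1.8930751 × 10^6.
SE(ȳ) = √(1.8930751 × 10^6) = 1376.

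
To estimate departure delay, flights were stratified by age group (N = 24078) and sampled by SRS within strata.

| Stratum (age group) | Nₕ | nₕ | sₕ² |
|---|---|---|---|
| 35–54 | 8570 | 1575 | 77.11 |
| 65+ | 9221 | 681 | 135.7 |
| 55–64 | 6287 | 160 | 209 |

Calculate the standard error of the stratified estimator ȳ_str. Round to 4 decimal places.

Var(ȳ_str) = Σₕ Wₕ²(1 − fₕ)sₕ²/nₕ with Wₕ = Nₕ/N, N = 24078.
35–54: Wₕ = 0.35592657; term = 0.35592657²·(1 − 0.18378063)·77.11/1575 = 0.0050624164.
65+: Wₕ = 0.38296370; term = 0.38296370²·(1 − 0.07385316)·135.7/681 = 0.027066233.
55–64: Wₕ = 0.26110973; term = 0.26110973²·(1 − 0.02544934)·209/160 = 0.086791426.
Sum = 0.11892008.
SE = √(0.11892008) = 0.3448.

0.3448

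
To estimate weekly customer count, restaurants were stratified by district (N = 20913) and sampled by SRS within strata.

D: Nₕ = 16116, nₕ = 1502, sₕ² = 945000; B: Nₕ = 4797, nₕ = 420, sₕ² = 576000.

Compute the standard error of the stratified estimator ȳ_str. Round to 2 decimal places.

20.12

Var(ȳ_str) = Σₕ Wₕ²(1 − fₕ)sₕ²/nₕ with Wₕ = Nₕ/N, N = 20913.
D: Wₕ = 0.77062114; term = 0.77062114²·(1 − 0.09319931)·945000/1502 = 338.80949.
B: Wₕ = 0.22937886; term = 0.22937886²·(1 − 0.08755472)·576000/420 = 65.839539.
Sum = 404.64903.
SE = √(404.64903) = 20.12.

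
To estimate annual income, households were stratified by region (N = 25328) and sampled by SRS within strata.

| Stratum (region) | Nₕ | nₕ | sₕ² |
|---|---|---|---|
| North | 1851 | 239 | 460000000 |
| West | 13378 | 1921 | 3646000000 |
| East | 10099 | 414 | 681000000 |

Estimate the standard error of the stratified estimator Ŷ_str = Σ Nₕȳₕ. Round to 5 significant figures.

Var(Ŷ_str) = Σₕ Nₕ²(1 − fₕ)sₕ²/nₕ.
North: 1851²·(1 − 239/1851)·460000000/239 = 5.7429018 × 10^12.
West: 13378²·(1 − 1921/13378)·3646000000/1921 = 2.9090515 × 10^14.
East: 10099²·(1 − 414/10099)·681000000/414 = 1.6088841 × 10^14.
Sum = 4.5753646 × 10^14.
SE = √(4.5753646 × 10^14) = 2.1390 × 10^7.

2.1390 × 10^7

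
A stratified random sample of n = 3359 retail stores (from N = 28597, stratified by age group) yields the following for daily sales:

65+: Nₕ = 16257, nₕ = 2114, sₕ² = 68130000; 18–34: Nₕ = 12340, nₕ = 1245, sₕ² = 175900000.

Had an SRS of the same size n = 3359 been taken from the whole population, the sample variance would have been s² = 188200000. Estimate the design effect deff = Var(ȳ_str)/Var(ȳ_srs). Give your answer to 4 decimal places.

Var(ȳ_str) = Σ Wₕ²(1−fₕ)sₕ²/nₕ with Wₕ = Nₕ/28597:
  65+: (16257/28597)²·(1−2114/16257)·68130000/2114 = 9060.9639
  18–34: (12340/28597)²·(1−1245/12340)·175900000/1245 = 23653.641
  → Var(ȳ_str) = 32714.605.
Var(ȳ_srs) = (1 − 3359/28597)·188200000/3359 = 49447.47.
deff = 32714.605 / 49447.47 = 0.6616.

0.6616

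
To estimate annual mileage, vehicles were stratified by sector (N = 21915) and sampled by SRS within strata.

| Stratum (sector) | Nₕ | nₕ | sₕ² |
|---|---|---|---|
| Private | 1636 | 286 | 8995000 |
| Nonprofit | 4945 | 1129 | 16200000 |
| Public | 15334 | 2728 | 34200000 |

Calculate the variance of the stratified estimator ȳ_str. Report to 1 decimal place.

Var(ȳ_str) = Σₕ Wₕ²(1 − fₕ)sₕ²/nₕ with Wₕ = Nₕ/N, N = 21915.
Private: Wₕ = 0.07465206; term = 0.07465206²·(1 − 0.17481663)·8995000/286 = 144.63362.
Nonprofit: Wₕ = 0.22564454; term = 0.22564454²·(1 − 0.22831143)·16200000/1129 = 563.78405.
Public: Wₕ = 0.69970340; term = 0.69970340²·(1 − 0.17790531)·34200000/2728 = 5045.8177.
Sum = 5754.2354.

5754.2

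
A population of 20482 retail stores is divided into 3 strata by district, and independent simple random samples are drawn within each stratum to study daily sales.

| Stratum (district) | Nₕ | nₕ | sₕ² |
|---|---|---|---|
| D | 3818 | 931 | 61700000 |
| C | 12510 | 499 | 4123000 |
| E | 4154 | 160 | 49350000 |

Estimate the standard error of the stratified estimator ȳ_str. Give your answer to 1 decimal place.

Var(ȳ_str) = Σₕ Wₕ²(1 − fₕ)sₕ²/nₕ with Wₕ = Nₕ/N, N = 20482.
D: Wₕ = 0.18640758; term = 0.18640758²·(1 − 0.24384494)·61700000/931 = 1741.2995.
C: Wₕ = 0.61078020; term = 0.61078020²·(1 − 0.03988809)·4123000/499 = 2959.4059.
E: Wₕ = 0.20281223; term = 0.20281223²·(1 − 0.03851709)·49350000/160 = 12198.235.
Sum = 16898.94.
SE = √(16898.94) = 130.0.

130.0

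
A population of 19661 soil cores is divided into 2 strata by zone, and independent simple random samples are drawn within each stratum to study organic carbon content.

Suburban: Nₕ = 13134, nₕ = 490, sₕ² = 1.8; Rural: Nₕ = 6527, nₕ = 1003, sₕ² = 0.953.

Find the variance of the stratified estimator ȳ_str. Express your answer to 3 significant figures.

0.00167

Var(ȳ_str) = Σₕ Wₕ²(1 − fₕ)sₕ²/nₕ with Wₕ = Nₕ/N, N = 19661.
Suburban: Wₕ = 0.66802299; term = 0.66802299²·(1 − 0.03730775)·1.8/490 = 0.0015781443.
Rural: Wₕ = 0.33197701; term = 0.33197701²·(1 − 0.15366937)·0.953/1003 = 8.8623326 × 10^-5.
Sum = 0.0016667676.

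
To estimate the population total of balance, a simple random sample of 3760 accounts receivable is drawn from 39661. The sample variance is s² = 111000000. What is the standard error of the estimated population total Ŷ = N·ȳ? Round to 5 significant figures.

Var(Ŷ) = N²·Var(ȳ) = N²·(1 − n/N)·s²/n.
f = 3760/39661 = 0.09480346; Var(ȳ) = 0.90519654·111000000/3760 = 26722.557.
Var(Ŷ) = 39661² · 26722.557 = 4.2034446 × 10^13.
SE(Ŷ) = √(4.2034446 × 10^13) = 6.4834 × 10^6.

6.4834 × 10^6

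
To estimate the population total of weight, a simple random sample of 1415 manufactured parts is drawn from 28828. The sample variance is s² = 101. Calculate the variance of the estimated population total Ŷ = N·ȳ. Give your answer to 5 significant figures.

5.6407 × 10^7

Var(Ŷ) = N²·Var(ȳ) = N²·(1 − n/N)·s²/n.
f = 1415/28828 = 0.04908422; Var(ȳ) = 0.95091578·101/1415 = 0.067874554.
Var(Ŷ) = 28828² · 0.067874554 = 5.6407391 × 10^7.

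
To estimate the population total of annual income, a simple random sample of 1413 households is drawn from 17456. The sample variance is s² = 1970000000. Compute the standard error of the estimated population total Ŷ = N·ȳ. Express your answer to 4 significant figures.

Var(Ŷ) = N²·Var(ȳ) = N²·(1 − n/N)·s²/n.
f = 1413/17456 = 0.08094638; Var(ȳ) = 0.91905362·1970000000/1413 = 1.2813416 × 10^6.
Var(Ŷ) = 17456² · (1.2813416 × 10^6) = 3.9044008 × 10^14.
SE(Ŷ) = √(3.9044008 × 10^14) = 1.976 × 10^7.

1.976 × 10^7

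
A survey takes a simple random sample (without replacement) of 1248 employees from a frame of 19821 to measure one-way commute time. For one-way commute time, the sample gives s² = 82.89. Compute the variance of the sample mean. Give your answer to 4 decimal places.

0.0622

Under SRS without replacement, Var(ȳ) = (1 − f)·s²/n with f = n/N = 1248/19821 = 0.06296352.
Var(ȳ) = (1 − 0.06296352)·82.89/1248 = 0.93703648·0.066418269 = 0.062236341.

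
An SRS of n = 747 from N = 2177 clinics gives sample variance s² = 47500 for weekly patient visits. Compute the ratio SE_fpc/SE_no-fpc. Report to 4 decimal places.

0.8105

f = n/N = 747/2177 = 0.34313275.
SE_no-fpc = √(s²/n) = 7.9741886; SE_fpc = √((1−f)s²/n) = 6.4628683.
Ratio = √(1−f) = 0.81047347.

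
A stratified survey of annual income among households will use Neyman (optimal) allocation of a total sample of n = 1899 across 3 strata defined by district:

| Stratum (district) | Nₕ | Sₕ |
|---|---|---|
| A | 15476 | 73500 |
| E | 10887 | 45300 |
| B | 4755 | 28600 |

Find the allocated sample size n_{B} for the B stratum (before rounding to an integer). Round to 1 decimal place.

Neyman allocation: nₕ = n·NₕSₕ / Σⱼ NⱼSⱼ.
Σ NⱼSⱼ = 15476·73500 + 10887·45300 + 4755·28600 = 1.7666601 × 10^9.
n_{B} = 1899·4755·28600 / (1.7666601 × 10^9) = 146.2.

146.2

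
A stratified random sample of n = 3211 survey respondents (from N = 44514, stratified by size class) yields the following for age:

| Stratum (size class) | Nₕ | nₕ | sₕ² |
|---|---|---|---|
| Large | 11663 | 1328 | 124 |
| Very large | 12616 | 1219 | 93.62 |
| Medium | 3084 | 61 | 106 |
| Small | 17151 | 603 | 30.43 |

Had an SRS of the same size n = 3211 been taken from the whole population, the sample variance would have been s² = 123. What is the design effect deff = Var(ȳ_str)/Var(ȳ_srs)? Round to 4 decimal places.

0.7500

Var(ȳ_str) = Σ Wₕ²(1−fₕ)sₕ²/nₕ with Wₕ = Nₕ/44514:
  Large: (11663/44514)²·(1−1328/11663)·124/1328 = 0.0056800365
  Very large: (12616/44514)²·(1−1219/12616)·93.62/1219 = 0.0055729342
  Medium: (3084/44514)²·(1−61/3084)·106/61 = 0.008175895
  Small: (17151/44514)²·(1−603/17151)·30.43/603 = 0.0072281367
  → Var(ȳ_str) = 0.026657002.
Var(ȳ_srs) = (1 − 3211/44514)·123/3211 = 0.035542648.
deff = 0.026657002 / 0.035542648 = 0.7500.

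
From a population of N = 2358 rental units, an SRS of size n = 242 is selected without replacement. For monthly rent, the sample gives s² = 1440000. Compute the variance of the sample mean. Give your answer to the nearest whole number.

Under SRS without replacement, Var(ȳ) = (1 − f)·s²/n with f = n/N = 242/2358 = 0.10262935.
Var(ȳ) = (1 − 0.10262935)·1440000/242 = 0.89737065·5950.4132 = 5339.7262.

5340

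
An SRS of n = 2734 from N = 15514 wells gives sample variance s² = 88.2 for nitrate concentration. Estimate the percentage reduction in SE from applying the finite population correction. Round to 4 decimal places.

f = n/N = 2734/15514 = 0.17622792.
SE_no-fpc = √(s²/n) = 0.17961187; SE_fpc = √((1−f)s²/n) = 0.16301913.
Ratio = √(1−f) = 0.90761891. Reduction = 100·(1 − 0.90761891) = 9.2381%.

9.2381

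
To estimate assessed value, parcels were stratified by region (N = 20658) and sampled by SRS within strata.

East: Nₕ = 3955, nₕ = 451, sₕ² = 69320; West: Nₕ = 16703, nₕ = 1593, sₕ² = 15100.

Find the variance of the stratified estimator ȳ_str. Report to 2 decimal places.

10.60

Var(ȳ_str) = Σₕ Wₕ²(1 − fₕ)sₕ²/nₕ with Wₕ = Nₕ/N, N = 20658.
East: Wₕ = 0.19145125; term = 0.19145125²·(1 − 0.11403287)·69320/451 = 4.9913273.
West: Wₕ = 0.80854875; term = 0.80854875²·(1 − 0.09537209)·15100/1593 = 5.6058771.
Sum = 10.597204.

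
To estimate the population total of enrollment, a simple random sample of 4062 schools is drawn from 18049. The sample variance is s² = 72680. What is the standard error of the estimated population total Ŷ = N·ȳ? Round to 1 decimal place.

67208.8

Var(Ŷ) = N²·Var(ȳ) = N²·(1 − n/N)·s²/n.
f = 4062/18049 = 0.22505402; Var(ȳ) = 0.77494598·72680/4062 = 13.865848.
Var(Ŷ) = 18049² · 13.865848 = 4.5170274 × 10^9.
SE(Ŷ) = √(4.5170274 × 10^9) = 67208.8.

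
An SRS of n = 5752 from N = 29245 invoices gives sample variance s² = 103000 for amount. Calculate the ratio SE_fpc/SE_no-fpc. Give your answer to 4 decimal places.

f = n/N = 5752/29245 = 0.19668319.
SE_no-fpc = √(s²/n) = 4.2316445; SE_fpc = √((1−f)s²/n) = 3.7927359.
Ratio = √(1−f) = 0.89627942.

0.8963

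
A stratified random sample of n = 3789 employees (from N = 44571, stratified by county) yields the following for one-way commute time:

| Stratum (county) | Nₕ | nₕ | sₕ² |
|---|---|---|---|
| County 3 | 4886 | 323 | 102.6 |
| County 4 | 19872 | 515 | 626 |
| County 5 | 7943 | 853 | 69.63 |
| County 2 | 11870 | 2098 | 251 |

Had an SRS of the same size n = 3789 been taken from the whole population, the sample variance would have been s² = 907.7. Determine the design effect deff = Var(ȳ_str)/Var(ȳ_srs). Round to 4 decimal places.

1.1325

Var(ȳ_str) = Σ Wₕ²(1−fₕ)sₕ²/nₕ with Wₕ = Nₕ/44571:
  County 3: (4886/44571)²·(1−323/4886)·102.6/323 = 0.0035648726
  County 4: (19872/44571)²·(1−515/19872)·626/515 = 0.23536505
  County 5: (7943/44571)²·(1−853/7943)·69.63/853 = 0.0023140536
  County 2: (11870/44571)²·(1−2098/11870)·251/2098 = 0.0069855026
  → Var(ȳ_str) = 0.24822948.
Var(ȳ_srs) = (1 − 3789/44571)·907.7/3789 = 0.21919663.
deff = 0.24822948 / 0.21919663 = 1.1325.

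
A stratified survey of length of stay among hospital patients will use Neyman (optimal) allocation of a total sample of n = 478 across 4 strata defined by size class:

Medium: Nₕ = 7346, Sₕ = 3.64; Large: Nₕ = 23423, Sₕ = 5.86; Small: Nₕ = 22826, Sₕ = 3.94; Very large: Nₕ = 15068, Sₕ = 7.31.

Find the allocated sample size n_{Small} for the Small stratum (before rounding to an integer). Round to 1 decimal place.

118.1

Neyman allocation: nₕ = n·NₕSₕ / Σⱼ NⱼSⱼ.
Σ NⱼSⱼ = 7346·3.64 + 23423·5.86 + 22826·3.94 + 15068·7.31 = 364079.74.
n_{Small} = 478·22826·3.94 / 364079.74 = 118.1.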